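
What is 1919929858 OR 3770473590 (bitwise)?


0b1110010011011111100111000000010 | 0b11100000101111001101110001110110 = 0b11110010111111111101111001110110 = 4076854902

4076854902


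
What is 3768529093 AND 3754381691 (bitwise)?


0b11100000100111110011000011000101 & 0b11011111110001110101000101111011 = 0b11000000100001110001000001000001 = 3230076993

3230076993


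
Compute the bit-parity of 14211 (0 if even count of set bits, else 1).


0b11011110000011 has 8 ones => parity 0

0


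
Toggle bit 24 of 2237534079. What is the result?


2237534079 ^ (1 << 24) = 2237534079 ^ 16777216 = 2220756863

2220756863


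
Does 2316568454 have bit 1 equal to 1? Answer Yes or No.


0b10001010000101000000011110000110, bit 1 = 1. Yes

Yes


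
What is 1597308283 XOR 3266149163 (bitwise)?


0b1011111001101001111110101111011 ^ 0b11000010101011010111101100101011 = 0b10011101100110011000011001010000 = 2644084304

2644084304


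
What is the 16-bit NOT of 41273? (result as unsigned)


~0b1010000100111001 = 0b101111011000110 = 24262 (16-bit unsigned)

24262


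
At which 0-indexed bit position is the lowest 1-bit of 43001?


0b1010011111111001. Lowest set bit at position 0

0


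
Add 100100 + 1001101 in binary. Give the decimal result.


100100 + 1001101 = 1110001 = 113

113


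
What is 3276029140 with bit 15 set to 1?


3276029140 | (1 << 15) = 3276029140 | 32768 = 3276061908

3276061908


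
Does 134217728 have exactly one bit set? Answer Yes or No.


0b1000000000000000000000000000. Only one bit set => Yes

Yes


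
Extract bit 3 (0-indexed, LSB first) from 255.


0b11111111, position 3 = 1

1


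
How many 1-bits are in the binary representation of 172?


0b10101100 has 4 set bits

4


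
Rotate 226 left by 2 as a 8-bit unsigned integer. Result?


Rotate 0b11100010 left by 2 (8-bit) = 0b10001011 = 139

139


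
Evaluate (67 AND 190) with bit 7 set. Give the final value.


Step 1: 67 & 190 = 2
Step 2: 2 | (1 << 7) = 2 | 128 = 130

130


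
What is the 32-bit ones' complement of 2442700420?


2442700420 ^ 4294967295 = 1852266875

1852266875


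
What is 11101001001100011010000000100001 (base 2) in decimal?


11101001001100011010000000100001 in decimal = 3912343585

3912343585


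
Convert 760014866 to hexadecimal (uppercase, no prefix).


760014866 = 2D4CE812 hex

2D4CE812


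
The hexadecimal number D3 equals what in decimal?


D3 hex = 211 decimal

211


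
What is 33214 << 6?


0b1000000110111110 << 6 = 0b1000000110111110000000 = 2125696

2125696


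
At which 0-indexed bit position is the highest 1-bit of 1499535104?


0b1011001011000010001011100000000. Highest set bit at position 30

30


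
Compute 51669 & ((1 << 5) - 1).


51669 & 31 = 21

21


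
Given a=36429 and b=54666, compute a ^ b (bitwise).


36429 ^ 54666 = 23495

23495


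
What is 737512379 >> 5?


0b101011111101011000101110111011 >> 5 = 0b1010111111010110001011101 = 23047261

23047261


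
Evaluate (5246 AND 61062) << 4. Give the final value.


Step 1: 5246 & 61062 = 1030
Step 2: 1030 << 4 = 16480

16480


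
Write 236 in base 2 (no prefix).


236 = 11101100 in binary

11101100


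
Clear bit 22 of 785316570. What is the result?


785316570 & ~(1 << 22) = 781122266

781122266


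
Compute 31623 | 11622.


0b111101110000111 | 0b10110101100110 = 0b111111111100111 = 32743

32743


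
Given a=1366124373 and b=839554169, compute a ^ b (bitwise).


1366124373 ^ 839554169 = 1667756844

1667756844


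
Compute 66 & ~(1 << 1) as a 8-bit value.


66 & ~(1 << 1) = 64

64


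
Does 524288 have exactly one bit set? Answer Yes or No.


0b10000000000000000000. Only one bit set => Yes

Yes


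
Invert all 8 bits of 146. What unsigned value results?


146 ^ 255 = 109

109


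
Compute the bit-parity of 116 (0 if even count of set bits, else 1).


0b1110100 has 4 ones => parity 0

0


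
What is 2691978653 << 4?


0b10100000011101000101010110011101 << 4 = 0b101000000111010001010101100111010000 = 43071658448

43071658448


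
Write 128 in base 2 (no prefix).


128 = 10000000 in binary

10000000


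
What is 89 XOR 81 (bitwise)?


0b1011001 ^ 0b1010001 = 0b1000 = 8

8


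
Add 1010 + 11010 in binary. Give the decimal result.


1010 + 11010 = 100100 = 36

36


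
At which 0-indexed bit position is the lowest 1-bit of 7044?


0b1101110000100. Lowest set bit at position 2

2


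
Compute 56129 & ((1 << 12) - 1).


56129 & 4095 = 2881

2881


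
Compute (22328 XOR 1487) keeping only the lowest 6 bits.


Step 1: 22328 ^ 1487 = 21239
Step 2: 21239 & 63 = 55

55


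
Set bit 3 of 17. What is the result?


17 | (1 << 3) = 17 | 8 = 25

25


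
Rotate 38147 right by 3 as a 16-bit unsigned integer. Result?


Rotate 0b1001010100000011 right by 3 (16-bit) = 0b111001010100000 = 29344

29344


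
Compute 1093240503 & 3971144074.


0b1000001001010011000011010110111 & 0b11101100101100101101100110001010 = 0b1000000001000001000000010000010 = 1075871874

1075871874


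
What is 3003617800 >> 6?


0b10110011000001111001001000001000 >> 6 = 0b10110011000001111001001000 = 46931528

46931528


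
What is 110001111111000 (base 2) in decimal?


110001111111000 in decimal = 25592

25592


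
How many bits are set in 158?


0b10011110 has 5 set bits

5


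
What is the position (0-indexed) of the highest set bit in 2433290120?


0b10010001000010010000111110001000. Highest set bit at position 31

31


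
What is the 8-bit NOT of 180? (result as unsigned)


~0b10110100 = 0b1001011 = 75 (8-bit unsigned)

75


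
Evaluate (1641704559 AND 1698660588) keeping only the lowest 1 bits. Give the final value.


Step 1: 1641704559 & 1698660588 = 1629093996
Step 2: 1629093996 & 1 = 0

0


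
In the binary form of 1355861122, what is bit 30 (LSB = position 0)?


0b1010000110100001100110010000010, position 30 = 1

1


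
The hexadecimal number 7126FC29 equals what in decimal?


7126FC29 hex = 1898380329 decimal

1898380329


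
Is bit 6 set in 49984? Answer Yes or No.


0b1100001101000000, bit 6 = 1. Yes

Yes


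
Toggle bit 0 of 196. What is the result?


196 ^ (1 << 0) = 196 ^ 1 = 197

197


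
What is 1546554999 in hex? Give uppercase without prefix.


1546554999 = 5C2E8E77 hex

5C2E8E77


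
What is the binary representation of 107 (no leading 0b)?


107 = 1101011 in binary

1101011


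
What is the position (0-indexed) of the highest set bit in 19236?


0b100101100100100. Highest set bit at position 14

14


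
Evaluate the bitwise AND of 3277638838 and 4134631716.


0b11000011010111001100110010110110 & 0b11110110011100010111100100100100 = 0b11000010010100000100100000100100 = 3260041252

3260041252


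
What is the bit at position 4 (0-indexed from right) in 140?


0b10001100, position 4 = 0

0


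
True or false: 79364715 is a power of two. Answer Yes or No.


0b100101110110000001001101011. Multiple bits set => No

No


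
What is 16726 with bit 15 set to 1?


16726 | (1 << 15) = 16726 | 32768 = 49494

49494


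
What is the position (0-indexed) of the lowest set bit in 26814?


0b110100010111110. Lowest set bit at position 1

1


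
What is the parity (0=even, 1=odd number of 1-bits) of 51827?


0b1100101001110011 has 9 ones => parity 1

1


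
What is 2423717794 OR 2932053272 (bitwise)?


0b10010000011101101111111110100010 | 0b10101110110000111001010100011000 = 0b10111110111101111111111110111010 = 3203923898

3203923898


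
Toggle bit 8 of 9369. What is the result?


9369 ^ (1 << 8) = 9369 ^ 256 = 9625

9625


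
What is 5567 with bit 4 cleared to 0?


5567 & ~(1 << 4) = 5551

5551


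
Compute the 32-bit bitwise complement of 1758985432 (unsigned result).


~0b1101000110101111111110011011000 = 0b10010111001010000000001100100111 = 2535981863 (32-bit unsigned)

2535981863


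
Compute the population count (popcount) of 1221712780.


0b1001000110100011101101110001100 has 15 set bits

15


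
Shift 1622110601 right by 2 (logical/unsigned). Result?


0b1100000101011110111000110001001 >> 2 = 0b11000001010111101110001100010 = 405527650

405527650


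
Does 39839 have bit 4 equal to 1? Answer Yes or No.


0b1001101110011111, bit 4 = 1. Yes

Yes


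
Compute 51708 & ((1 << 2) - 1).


51708 & 3 = 0

0


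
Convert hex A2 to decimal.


A2 hex = 162 decimal

162


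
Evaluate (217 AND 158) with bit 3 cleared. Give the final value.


Step 1: 217 & 158 = 152
Step 2: 152 & ~(1 << 3) = 144

144


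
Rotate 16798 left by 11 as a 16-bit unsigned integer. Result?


Rotate 0b100000110011110 left by 11 (16-bit) = 0b1111001000001100 = 61964

61964


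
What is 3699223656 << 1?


0b11011100011111011010110001101000 << 1 = 0b110111000111110110101100011010000 = 7398447312

7398447312


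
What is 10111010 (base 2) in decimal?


10111010 in decimal = 186

186


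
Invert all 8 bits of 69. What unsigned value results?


69 ^ 255 = 186

186


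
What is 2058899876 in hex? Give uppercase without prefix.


2058899876 = 7AB851A4 hex

7AB851A4


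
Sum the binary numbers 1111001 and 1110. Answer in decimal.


1111001 + 1110 = 10000111 = 135

135


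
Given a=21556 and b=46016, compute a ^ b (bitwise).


21556 ^ 46016 = 59380

59380


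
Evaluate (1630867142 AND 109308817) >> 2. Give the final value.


Step 1: 1630867142 & 109308817 = 68224
Step 2: 68224 >> 2 = 17056

17056


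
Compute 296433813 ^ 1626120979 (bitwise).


0b10001101010110011100010010101 ^ 0b1100000111011001010001100010011 = 0b1110001010001111001101110000110 = 1900518278

1900518278


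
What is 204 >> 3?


0b11001100 >> 3 = 0b11001 = 25

25


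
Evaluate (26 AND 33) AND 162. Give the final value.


Step 1: 26 & 33 = 0
Step 2: 0 & 162 = 0

0


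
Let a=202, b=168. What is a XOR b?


202 ^ 168 = 98

98


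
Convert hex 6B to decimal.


6B hex = 107 decimal

107


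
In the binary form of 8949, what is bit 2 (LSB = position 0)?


0b10001011110101, position 2 = 1

1


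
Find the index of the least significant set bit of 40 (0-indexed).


0b101000. Lowest set bit at position 3

3


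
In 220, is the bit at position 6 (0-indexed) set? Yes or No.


0b11011100, bit 6 = 1. Yes

Yes


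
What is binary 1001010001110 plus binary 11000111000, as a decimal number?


1001010001110 + 11000111000 = 1100011000110 = 6342

6342


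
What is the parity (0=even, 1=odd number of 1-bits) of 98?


0b1100010 has 3 ones => parity 1

1


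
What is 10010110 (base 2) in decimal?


10010110 in decimal = 150

150


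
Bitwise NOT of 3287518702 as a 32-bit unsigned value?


~0b11000011111100111000110111101110 = 0b111100000011000111001000010001 = 1007448593 (32-bit unsigned)

1007448593


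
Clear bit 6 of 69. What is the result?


69 & ~(1 << 6) = 5

5


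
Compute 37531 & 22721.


0b1001001010011011 & 0b101100011000001 = 0b1000010000001 = 4225

4225


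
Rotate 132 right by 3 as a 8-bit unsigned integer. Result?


Rotate 0b10000100 right by 3 (8-bit) = 0b10010000 = 144

144


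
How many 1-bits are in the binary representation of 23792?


0b101110011110000 has 8 set bits

8


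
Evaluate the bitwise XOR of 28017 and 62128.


0b110110101110001 ^ 0b1111001010110000 = 0b1001111111000001 = 40897

40897


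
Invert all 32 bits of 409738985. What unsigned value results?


409738985 ^ 4294967295 = 3885228310

3885228310


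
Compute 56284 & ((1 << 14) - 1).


56284 & 16383 = 7132

7132


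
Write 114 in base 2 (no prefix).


114 = 1110010 in binary

1110010


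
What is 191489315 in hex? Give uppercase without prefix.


191489315 = B69E523 hex

B69E523


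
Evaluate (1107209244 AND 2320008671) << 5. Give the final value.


Step 1: 1107209244 & 2320008671 = 4752412
Step 2: 4752412 << 5 = 152077184

152077184


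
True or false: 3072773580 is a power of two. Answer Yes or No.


0b10110111001001101100110111001100. Multiple bits set => No

No


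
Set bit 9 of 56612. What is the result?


56612 | (1 << 9) = 56612 | 512 = 57124

57124


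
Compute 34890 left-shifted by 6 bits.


0b1000100001001010 << 6 = 0b1000100001001010000000 = 2232960

2232960


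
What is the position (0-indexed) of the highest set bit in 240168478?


0b1110010100001010111000011110. Highest set bit at position 27

27


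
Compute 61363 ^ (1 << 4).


61363 ^ (1 << 4) = 61363 ^ 16 = 61347

61347


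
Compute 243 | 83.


0b11110011 | 0b1010011 = 0b11110011 = 243

243


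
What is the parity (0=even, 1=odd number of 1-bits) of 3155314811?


0b10111100000100100100100001111011 has 15 ones => parity 1

1


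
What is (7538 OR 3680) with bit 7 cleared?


Step 1: 7538 | 3680 = 8050
Step 2: 8050 & ~(1 << 7) = 8050

8050


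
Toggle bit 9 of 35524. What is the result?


35524 ^ (1 << 9) = 35524 ^ 512 = 35012

35012


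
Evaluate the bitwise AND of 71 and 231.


0b1000111 & 0b11100111 = 0b1000111 = 71

71


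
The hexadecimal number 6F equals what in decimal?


6F hex = 111 decimal

111


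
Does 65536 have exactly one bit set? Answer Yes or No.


0b10000000000000000. Only one bit set => Yes

Yes


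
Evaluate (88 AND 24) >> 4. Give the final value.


Step 1: 88 & 24 = 24
Step 2: 24 >> 4 = 1

1


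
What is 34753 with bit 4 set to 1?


34753 | (1 << 4) = 34753 | 16 = 34769

34769


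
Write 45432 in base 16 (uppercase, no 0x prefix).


45432 = B178 hex

B178


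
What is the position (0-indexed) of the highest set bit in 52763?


0b1100111000011011. Highest set bit at position 15

15


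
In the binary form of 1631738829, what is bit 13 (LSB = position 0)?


0b1100001010000100101101111001101, position 13 = 0

0


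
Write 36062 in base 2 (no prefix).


36062 = 1000110011011110 in binary

1000110011011110


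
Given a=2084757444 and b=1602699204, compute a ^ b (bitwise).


2084757444 ^ 1602699204 = 600170496

600170496


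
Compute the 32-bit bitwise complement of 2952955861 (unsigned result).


~0b10110000000000101000011111010101 = 0b1001111111111010111100000101010 = 1342011434 (32-bit unsigned)

1342011434


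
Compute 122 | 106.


0b1111010 | 0b1101010 = 0b1111010 = 122

122


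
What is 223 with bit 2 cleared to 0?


223 & ~(1 << 2) = 219

219


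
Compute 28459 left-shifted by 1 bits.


0b110111100101011 << 1 = 0b1101111001010110 = 56918

56918


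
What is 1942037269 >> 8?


0b1110011110000010010001100010101 >> 8 = 0b11100111100000100100011 = 7586083

7586083


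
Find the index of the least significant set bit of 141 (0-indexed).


0b10001101. Lowest set bit at position 0

0


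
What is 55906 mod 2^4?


55906 & 15 = 2

2


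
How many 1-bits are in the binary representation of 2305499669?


0b10001001011010110010001000010101 has 13 set bits

13


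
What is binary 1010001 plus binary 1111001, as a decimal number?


1010001 + 1111001 = 11001010 = 202

202


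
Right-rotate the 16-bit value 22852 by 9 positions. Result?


Rotate 0b101100101000100 right by 9 (16-bit) = 0b1010001000101100 = 41516

41516


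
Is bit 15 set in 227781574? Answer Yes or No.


0b1101100100111010101111000110, bit 15 = 1. Yes

Yes


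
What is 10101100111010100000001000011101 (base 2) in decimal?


10101100111010100000001000011101 in decimal = 2901017117

2901017117


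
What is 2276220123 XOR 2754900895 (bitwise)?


0b10000111101011000101110011011011 ^ 0b10100100001101000111001110011111 = 0b100011100110000010111101000100 = 597176132

597176132


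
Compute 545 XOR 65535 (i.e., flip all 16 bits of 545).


545 ^ 65535 = 64990

64990


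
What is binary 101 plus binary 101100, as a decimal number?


101 + 101100 = 110001 = 49

49


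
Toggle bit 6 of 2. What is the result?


2 ^ (1 << 6) = 2 ^ 64 = 66

66


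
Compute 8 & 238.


0b1000 & 0b11101110 = 0b1000 = 8

8


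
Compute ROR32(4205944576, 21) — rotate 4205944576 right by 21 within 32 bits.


Rotate 0b11111010101100011001111100000000 right by 21 (32-bit) = 0b10001100111110000000011111010101 = 2365065173

2365065173


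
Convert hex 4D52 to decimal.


4D52 hex = 19794 decimal

19794


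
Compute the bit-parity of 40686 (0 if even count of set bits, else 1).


0b1001111011101110 has 11 ones => parity 1

1


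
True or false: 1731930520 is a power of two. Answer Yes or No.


0b1100111001110110010100110011000. Multiple bits set => No

No


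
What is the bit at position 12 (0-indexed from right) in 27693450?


0b1101001101001000110001010, position 12 = 1

1


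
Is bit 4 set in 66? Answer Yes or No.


0b1000010, bit 4 = 0. No

No


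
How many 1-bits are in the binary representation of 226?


0b11100010 has 4 set bits

4


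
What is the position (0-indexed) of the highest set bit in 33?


0b100001. Highest set bit at position 5

5


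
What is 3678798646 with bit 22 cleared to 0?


3678798646 & ~(1 << 22) = 3674604342

3674604342


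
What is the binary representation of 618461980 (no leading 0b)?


618461980 = 100100110111001111101100011100 in binary

100100110111001111101100011100


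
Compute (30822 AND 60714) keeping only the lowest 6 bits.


Step 1: 30822 & 60714 = 26658
Step 2: 26658 & 63 = 34

34


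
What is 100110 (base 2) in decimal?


100110 in decimal = 38

38


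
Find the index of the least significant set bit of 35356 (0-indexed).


0b1000101000011100. Lowest set bit at position 2

2


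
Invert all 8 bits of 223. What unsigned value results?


223 ^ 255 = 32

32


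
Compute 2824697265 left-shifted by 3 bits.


0b10101000010111010111010110110001 << 3 = 0b10101000010111010111010110110001000 = 22597578120

22597578120


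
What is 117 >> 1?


0b1110101 >> 1 = 0b111010 = 58

58


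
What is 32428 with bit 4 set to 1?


32428 | (1 << 4) = 32428 | 16 = 32444

32444


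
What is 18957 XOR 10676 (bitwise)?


0b100101000001101 ^ 0b10100110110100 = 0b110001110111001 = 25529

25529


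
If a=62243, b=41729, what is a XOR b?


62243 ^ 41729 = 20514

20514


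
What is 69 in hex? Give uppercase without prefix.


69 = 45 hex

45


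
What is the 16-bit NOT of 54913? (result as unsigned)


~0b1101011010000001 = 0b10100101111110 = 10622 (16-bit unsigned)

10622


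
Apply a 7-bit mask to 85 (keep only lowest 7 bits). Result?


85 & 127 = 85

85


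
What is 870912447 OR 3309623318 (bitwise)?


0b110011111010010001000110111111 | 0b11000101010001001101100000010110 = 0b11110111111011011101100110111111 = 4159560127

4159560127


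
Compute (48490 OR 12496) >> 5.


Step 1: 48490 | 12496 = 48634
Step 2: 48634 >> 5 = 1519

1519


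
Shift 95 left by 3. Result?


0b1011111 << 3 = 0b1011111000 = 760

760


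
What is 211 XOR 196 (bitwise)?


0b11010011 ^ 0b11000100 = 0b10111 = 23

23


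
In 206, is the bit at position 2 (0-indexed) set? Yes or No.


0b11001110, bit 2 = 1. Yes

Yes


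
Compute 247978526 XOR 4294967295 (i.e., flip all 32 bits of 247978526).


247978526 ^ 4294967295 = 4046988769

4046988769


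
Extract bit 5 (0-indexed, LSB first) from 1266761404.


0b1001011100000010011111010111100, position 5 = 1

1


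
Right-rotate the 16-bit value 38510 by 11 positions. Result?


Rotate 0b1001011001101110 right by 11 (16-bit) = 0b1100110111010010 = 52690

52690


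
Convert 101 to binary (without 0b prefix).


101 = 1100101 in binary

1100101


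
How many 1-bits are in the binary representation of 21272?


0b101001100011000 has 6 set bits

6


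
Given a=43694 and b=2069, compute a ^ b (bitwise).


43694 ^ 2069 = 41659

41659


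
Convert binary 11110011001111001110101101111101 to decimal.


11110011001111001110101101111101 in decimal = 4080855933

4080855933


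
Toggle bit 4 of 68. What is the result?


68 ^ (1 << 4) = 68 ^ 16 = 84

84


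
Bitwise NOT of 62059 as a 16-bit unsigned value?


~0b1111001001101011 = 0b110110010100 = 3476 (16-bit unsigned)

3476


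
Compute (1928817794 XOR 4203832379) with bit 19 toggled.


Step 1: 1928817794 ^ 4203832379 = 2288388281
Step 2: 2288388281 ^ (1 << 19) = 2288388281 ^ 524288 = 2288912569

2288912569


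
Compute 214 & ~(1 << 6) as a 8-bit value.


214 & ~(1 << 6) = 150

150


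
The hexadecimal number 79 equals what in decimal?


79 hex = 121 decimal

121


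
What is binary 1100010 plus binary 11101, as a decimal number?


1100010 + 11101 = 1111111 = 127

127


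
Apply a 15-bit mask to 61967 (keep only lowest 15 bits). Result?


61967 & 32767 = 29199

29199


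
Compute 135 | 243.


0b10000111 | 0b11110011 = 0b11110111 = 247

247


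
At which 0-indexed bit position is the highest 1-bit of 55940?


0b1101101010000100. Highest set bit at position 15

15


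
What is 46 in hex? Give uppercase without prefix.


46 = 2E hex

2E


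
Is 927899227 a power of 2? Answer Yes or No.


0b110111010011101001111001011011. Multiple bits set => No

No


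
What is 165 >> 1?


0b10100101 >> 1 = 0b1010010 = 82

82


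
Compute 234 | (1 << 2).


234 | (1 << 2) = 234 | 4 = 238

238


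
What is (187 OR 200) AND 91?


Step 1: 187 | 200 = 251
Step 2: 251 & 91 = 91

91


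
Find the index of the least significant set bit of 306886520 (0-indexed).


0b10010010010101011011101111000. Lowest set bit at position 3

3


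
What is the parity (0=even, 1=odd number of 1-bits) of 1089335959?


0b1000000111011011111001010010111 has 17 ones => parity 1

1


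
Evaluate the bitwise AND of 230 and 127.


0b11100110 & 0b1111111 = 0b1100110 = 102

102


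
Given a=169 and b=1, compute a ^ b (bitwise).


169 ^ 1 = 168

168


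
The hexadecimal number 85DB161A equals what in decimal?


85DB161A hex = 2245727770 decimal

2245727770


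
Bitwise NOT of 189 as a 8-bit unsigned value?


~0b10111101 = 0b1000010 = 66 (8-bit unsigned)

66


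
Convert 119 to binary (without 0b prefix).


119 = 1110111 in binary

1110111


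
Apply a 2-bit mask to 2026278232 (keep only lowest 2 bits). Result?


2026278232 & 3 = 0

0


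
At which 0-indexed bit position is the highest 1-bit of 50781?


0b1100011001011101. Highest set bit at position 15

15


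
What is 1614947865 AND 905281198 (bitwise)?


0b1100000010000100010011000011001 & 0b110101111101010111111010101110 = 0b100000010000000010011000001000 = 541074952

541074952


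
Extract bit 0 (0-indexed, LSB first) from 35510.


0b1000101010110110, position 0 = 0

0


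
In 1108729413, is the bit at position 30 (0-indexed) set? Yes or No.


0b1000010000101011101111001000101, bit 30 = 1. Yes

Yes


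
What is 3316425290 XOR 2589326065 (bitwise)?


0b11000101101011001010001001001010 ^ 0b10011010010101011111101011110001 = 0b1011111111110010101100010111011 = 1610176699

1610176699


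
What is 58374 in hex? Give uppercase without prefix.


58374 = E406 hex

E406


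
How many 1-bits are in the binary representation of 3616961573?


0b11010111100101100111010000100101 has 17 set bits

17


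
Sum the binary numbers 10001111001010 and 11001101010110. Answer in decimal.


10001111001010 + 11001101010110 = 101011100100000 = 22304

22304


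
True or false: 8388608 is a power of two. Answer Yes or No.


0b100000000000000000000000. Only one bit set => Yes

Yes


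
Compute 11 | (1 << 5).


11 | (1 << 5) = 11 | 32 = 43

43


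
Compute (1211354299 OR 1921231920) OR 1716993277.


Step 1: 1211354299 | 1921231920 = 2058611899
Step 2: 2058611899 | 1716993277 = 2130181375

2130181375


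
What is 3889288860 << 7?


0b11100111110100011101011010011100 << 7 = 0b111001111101000111010110100111000000000 = 497828974080

497828974080


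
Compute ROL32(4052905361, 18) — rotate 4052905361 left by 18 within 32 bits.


Rotate 0b11110001100100100110110110010001 left by 18 (32-bit) = 0b10110110010001111100011001001001 = 3058157129

3058157129


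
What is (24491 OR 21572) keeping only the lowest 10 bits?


Step 1: 24491 | 21572 = 24559
Step 2: 24559 & 1023 = 1007

1007


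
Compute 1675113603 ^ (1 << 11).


1675113603 ^ (1 << 11) = 1675113603 ^ 2048 = 1675115651

1675115651


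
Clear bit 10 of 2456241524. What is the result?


2456241524 & ~(1 << 10) = 2456240500

2456240500


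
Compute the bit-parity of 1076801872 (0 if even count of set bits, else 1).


0b1000000001011101011000101010000 has 11 ones => parity 1

1


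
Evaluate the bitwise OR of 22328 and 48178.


0b101011100111000 | 0b1011110000110010 = 0b1111111100111010 = 65338

65338


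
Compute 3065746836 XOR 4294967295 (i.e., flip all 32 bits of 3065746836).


3065746836 ^ 4294967295 = 1229220459

1229220459


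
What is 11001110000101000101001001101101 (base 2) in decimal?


11001110000101000101001001101101 in decimal = 3457438317

3457438317


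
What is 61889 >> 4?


0b1111000111000001 >> 4 = 0b111100011100 = 3868

3868


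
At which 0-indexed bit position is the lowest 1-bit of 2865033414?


0b10101010110001001111000011000110. Lowest set bit at position 1

1


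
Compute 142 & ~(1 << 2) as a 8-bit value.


142 & ~(1 << 2) = 138

138


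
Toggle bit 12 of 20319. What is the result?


20319 ^ (1 << 12) = 20319 ^ 4096 = 24415

24415


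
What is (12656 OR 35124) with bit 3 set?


Step 1: 12656 | 35124 = 47476
Step 2: 47476 | (1 << 3) = 47476 | 8 = 47484

47484


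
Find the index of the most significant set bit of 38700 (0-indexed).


0b1001011100101100. Highest set bit at position 15

15


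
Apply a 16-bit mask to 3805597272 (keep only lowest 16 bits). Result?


3805597272 & 65535 = 52824

52824


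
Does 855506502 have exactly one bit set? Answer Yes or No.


0b110010111111011111111001000110. Multiple bits set => No

No


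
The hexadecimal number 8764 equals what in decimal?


8764 hex = 34660 decimal

34660


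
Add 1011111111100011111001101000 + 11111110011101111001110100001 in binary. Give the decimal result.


1011111111100011111001101000 + 11111110011101111001110100001 = 101011110011010011001000001001 = 734867977

734867977


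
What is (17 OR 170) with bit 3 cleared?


Step 1: 17 | 170 = 187
Step 2: 187 & ~(1 << 3) = 179

179


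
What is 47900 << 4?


0b1011101100011100 << 4 = 0b10111011000111000000 = 766400

766400


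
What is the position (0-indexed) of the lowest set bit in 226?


0b11100010. Lowest set bit at position 1

1


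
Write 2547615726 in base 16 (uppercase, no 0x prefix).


2547615726 = 97D987EE hex

97D987EE


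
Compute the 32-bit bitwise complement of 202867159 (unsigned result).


~0b1100000101111000000111010111 = 0b11110011111010000111111000101000 = 4092100136 (32-bit unsigned)

4092100136


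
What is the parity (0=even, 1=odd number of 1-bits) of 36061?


0b1000110011011101 has 9 ones => parity 1

1


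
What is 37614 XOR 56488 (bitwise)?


0b1001001011101110 ^ 0b1101110010101000 = 0b100111001000110 = 20038

20038


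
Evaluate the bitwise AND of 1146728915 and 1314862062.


0b1000100010110011011000111010011 & 0b1001110010111110011001111101110 = 0b1000100010110010011000111000010 = 1146696130

1146696130


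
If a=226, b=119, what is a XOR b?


226 ^ 119 = 149

149


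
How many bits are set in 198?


0b11000110 has 4 set bits

4


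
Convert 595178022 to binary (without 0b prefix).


595178022 = 100011011110011011001000100110 in binary

100011011110011011001000100110


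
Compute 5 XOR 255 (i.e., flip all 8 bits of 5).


5 ^ 255 = 250

250


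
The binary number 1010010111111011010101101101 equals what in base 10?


1010010111111011010101101101 in decimal = 174044525

174044525


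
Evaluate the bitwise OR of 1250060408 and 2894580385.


0b1001010100000100110100001111000 | 0b10101100100001111100101010100001 = 0b11101110100001111110101011111001 = 4001884921

4001884921


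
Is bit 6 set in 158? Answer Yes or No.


0b10011110, bit 6 = 0. No

No


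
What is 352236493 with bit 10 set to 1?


352236493 | (1 << 10) = 352236493 | 1024 = 352237517

352237517


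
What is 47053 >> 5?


0b1011011111001101 >> 5 = 0b10110111110 = 1470

1470


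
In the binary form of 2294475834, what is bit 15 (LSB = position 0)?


0b10001000110000101110110000111010, position 15 = 1

1


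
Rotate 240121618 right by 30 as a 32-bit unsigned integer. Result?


Rotate 0b1110010011111111011100010010 right by 30 (32-bit) = 0b111001001111111101110001001000 = 960486472

960486472


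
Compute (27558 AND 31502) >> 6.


Step 1: 27558 & 31502 = 27398
Step 2: 27398 >> 6 = 428

428


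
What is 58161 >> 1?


0b1110001100110001 >> 1 = 0b111000110011000 = 29080

29080


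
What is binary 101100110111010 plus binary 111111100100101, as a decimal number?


101100110111010 + 111111100100101 = 1101100011011111 = 55519

55519


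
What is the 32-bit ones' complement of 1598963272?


1598963272 ^ 4294967295 = 2696004023

2696004023


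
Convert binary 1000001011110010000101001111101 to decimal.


1000001011110010000101001111101 in decimal = 1098451581

1098451581


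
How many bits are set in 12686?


0b11000110001110 has 7 set bits

7


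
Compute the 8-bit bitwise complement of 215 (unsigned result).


~0b11010111 = 0b101000 = 40 (8-bit unsigned)

40


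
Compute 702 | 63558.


0b1010111110 | 0b1111100001000110 = 0b1111101011111110 = 64254

64254


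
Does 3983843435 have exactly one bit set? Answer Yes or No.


0b11101101011101001010000001101011. Multiple bits set => No

No


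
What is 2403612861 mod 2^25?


2403612861 & 33554431 = 21248189

21248189


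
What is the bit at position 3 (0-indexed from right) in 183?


0b10110111, position 3 = 0

0


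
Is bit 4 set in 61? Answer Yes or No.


0b111101, bit 4 = 1. Yes

Yes


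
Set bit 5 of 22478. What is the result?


22478 | (1 << 5) = 22478 | 32 = 22510

22510


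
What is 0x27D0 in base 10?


27D0 hex = 10192 decimal

10192


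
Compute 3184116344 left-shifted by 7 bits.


0b10111101110010011100001001111000 << 7 = 0b101111011100100111000010011110000000000 = 407566892032

407566892032


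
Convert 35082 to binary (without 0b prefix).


35082 = 1000100100001010 in binary

1000100100001010


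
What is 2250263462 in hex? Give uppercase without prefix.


2250263462 = 86204BA6 hex

86204BA6


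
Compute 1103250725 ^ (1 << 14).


1103250725 ^ (1 << 14) = 1103250725 ^ 16384 = 1103234341

1103234341


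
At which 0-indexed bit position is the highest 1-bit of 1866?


0b11101001010. Highest set bit at position 10

10


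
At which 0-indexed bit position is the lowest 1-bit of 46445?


0b1011010101101101. Lowest set bit at position 0

0


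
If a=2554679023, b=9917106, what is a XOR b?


2554679023 ^ 9917106 = 2563906653

2563906653


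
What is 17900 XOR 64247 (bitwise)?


0b100010111101100 ^ 0b1111101011110111 = 0b1011111100011011 = 48923

48923


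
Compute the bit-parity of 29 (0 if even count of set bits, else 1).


0b11101 has 4 ones => parity 0

0


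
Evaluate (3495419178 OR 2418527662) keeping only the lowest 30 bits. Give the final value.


Step 1: 3495419178 | 2418527662 = 3497516462
Step 2: 3497516462 & 1073741823 = 276290990

276290990


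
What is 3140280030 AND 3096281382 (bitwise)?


0b10111011001011001101111011011110 & 0b10111000100011011000000100100110 = 0b10111000000011001000000000000110 = 3087826950

3087826950


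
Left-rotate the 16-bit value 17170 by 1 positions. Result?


Rotate 0b100001100010010 left by 1 (16-bit) = 0b1000011000100100 = 34340

34340


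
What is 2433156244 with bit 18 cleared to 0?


2433156244 & ~(1 << 18) = 2432894100

2432894100


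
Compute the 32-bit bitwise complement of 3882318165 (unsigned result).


~0b11100111011001110111100101010101 = 0b11000100110001000011010101010 = 412649130 (32-bit unsigned)

412649130


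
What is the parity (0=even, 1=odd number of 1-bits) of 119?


0b1110111 has 6 ones => parity 0

0


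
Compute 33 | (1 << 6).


33 | (1 << 6) = 33 | 64 = 97

97


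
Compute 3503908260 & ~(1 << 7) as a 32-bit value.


3503908260 & ~(1 << 7) = 3503908132

3503908132


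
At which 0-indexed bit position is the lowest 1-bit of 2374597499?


0b10001101100010010111101101111011. Lowest set bit at position 0

0


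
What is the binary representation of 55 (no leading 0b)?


55 = 110111 in binary

110111


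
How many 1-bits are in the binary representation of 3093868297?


0b10111000011010001010111100001001 has 15 set bits

15


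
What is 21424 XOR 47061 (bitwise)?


0b101001110110000 ^ 0b1011011111010101 = 0b1110010001100101 = 58469

58469


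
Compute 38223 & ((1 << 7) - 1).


38223 & 127 = 79

79


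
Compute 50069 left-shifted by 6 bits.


0b1100001110010101 << 6 = 0b1100001110010101000000 = 3204416

3204416


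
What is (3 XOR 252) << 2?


Step 1: 3 ^ 252 = 255
Step 2: 255 << 2 = 1020

1020


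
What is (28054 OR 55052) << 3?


Step 1: 28054 | 55052 = 65438
Step 2: 65438 << 3 = 523504

523504


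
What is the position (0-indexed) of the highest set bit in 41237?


0b1010000100010101. Highest set bit at position 15

15


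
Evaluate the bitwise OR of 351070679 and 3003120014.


0b10100111011001110100111010111 | 0b10110010111111111111100110001110 = 0b10110110111111111111100111011111 = 3070228959

3070228959


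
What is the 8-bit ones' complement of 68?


68 ^ 255 = 187

187


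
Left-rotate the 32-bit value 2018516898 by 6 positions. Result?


Rotate 0b1111000010100000001111110100010 left by 6 (32-bit) = 0b10100000001111110100010011110 = 336062622

336062622


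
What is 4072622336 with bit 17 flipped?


4072622336 ^ (1 << 17) = 4072622336 ^ 131072 = 4072491264

4072491264


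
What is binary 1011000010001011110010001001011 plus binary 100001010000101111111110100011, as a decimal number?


1011000010001011110010001001011 + 100001010000101111111110100011 = 1111001100010001110001111101110 = 2039014382

2039014382


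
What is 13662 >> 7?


0b11010101011110 >> 7 = 0b1101010 = 106

106


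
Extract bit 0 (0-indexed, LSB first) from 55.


0b110111, position 0 = 1

1


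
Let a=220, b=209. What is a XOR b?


220 ^ 209 = 13

13


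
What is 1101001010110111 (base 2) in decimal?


1101001010110111 in decimal = 53943

53943


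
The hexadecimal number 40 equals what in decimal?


40 hex = 64 decimal

64


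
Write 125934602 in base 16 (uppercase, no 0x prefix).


125934602 = 7819C0A hex

7819C0A


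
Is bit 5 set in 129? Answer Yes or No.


0b10000001, bit 5 = 0. No

No


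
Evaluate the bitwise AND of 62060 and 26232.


0b1111001001101100 & 0b110011001111000 = 0b110001001101000 = 25192

25192


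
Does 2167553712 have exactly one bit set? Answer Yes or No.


0b10000001001100100011111010110000. Multiple bits set => No

No


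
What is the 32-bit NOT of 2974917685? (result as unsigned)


~0b10110001010100011010010000110101 = 0b1001110101011100101101111001010 = 1320049610 (32-bit unsigned)

1320049610


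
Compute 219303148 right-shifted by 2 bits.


0b1101000100100100110011101100 >> 2 = 0b11010001001001001100111011 = 54825787

54825787


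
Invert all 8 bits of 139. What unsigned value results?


139 ^ 255 = 116

116


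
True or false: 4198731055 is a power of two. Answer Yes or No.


0b11111010010000111000110100101111. Multiple bits set => No

No


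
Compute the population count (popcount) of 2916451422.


0b10101101110101011000010001011110 has 17 set bits

17


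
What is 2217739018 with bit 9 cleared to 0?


2217739018 & ~(1 << 9) = 2217738506

2217738506


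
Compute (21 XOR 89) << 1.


Step 1: 21 ^ 89 = 76
Step 2: 76 << 1 = 152

152


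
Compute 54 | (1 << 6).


54 | (1 << 6) = 54 | 64 = 118

118


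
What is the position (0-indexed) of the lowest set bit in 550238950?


0b100000110010111111101011100110. Lowest set bit at position 1

1


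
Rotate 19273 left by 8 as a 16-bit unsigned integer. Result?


Rotate 0b100101101001001 left by 8 (16-bit) = 0b100100101001011 = 18763

18763


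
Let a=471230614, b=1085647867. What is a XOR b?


471230614 ^ 1085647867 = 1554236269

1554236269


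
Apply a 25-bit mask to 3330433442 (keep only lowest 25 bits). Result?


3330433442 & 33554431 = 8544674

8544674


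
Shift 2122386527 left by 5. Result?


0b1111110100000010000110001011111 << 5 = 0b111111010000001000011000101111100000 = 67916368864

67916368864


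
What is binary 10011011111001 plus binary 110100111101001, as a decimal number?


10011011111001 + 110100111101001 = 1001000011100010 = 37090

37090


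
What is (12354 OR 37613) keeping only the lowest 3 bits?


Step 1: 12354 | 37613 = 45807
Step 2: 45807 & 7 = 7

7


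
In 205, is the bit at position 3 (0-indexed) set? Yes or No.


0b11001101, bit 3 = 1. Yes

Yes


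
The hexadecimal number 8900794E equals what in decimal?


8900794E hex = 2298509646 decimal

2298509646


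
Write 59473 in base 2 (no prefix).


59473 = 1110100001010001 in binary

1110100001010001


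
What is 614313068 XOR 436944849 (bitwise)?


0b100100100111011010110001101100 ^ 0b11010000010110011111111010001 = 0b111110100101101001001110111101 = 1050055613

1050055613


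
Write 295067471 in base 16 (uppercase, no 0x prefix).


295067471 = 11965F4F hex

11965F4F


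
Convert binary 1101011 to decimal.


1101011 in decimal = 107

107


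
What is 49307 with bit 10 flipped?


49307 ^ (1 << 10) = 49307 ^ 1024 = 50331

50331


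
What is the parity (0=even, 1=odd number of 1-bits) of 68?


0b1000100 has 2 ones => parity 0

0


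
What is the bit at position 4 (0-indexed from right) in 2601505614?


0b10011011000011111101001101001110, position 4 = 0

0


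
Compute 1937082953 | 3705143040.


0b1110011011101011000101001001001 | 0b11011100110101111111111100000000 = 0b11111111111101111111111101001001 = 4294442825

4294442825


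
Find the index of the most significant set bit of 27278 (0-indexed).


0b110101010001110. Highest set bit at position 14

14


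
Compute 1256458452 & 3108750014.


0b1001010111001000000100011010100 & 0b10111001010010111100001010111110 = 0b1000010000000000000010010100 = 138412180

138412180
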